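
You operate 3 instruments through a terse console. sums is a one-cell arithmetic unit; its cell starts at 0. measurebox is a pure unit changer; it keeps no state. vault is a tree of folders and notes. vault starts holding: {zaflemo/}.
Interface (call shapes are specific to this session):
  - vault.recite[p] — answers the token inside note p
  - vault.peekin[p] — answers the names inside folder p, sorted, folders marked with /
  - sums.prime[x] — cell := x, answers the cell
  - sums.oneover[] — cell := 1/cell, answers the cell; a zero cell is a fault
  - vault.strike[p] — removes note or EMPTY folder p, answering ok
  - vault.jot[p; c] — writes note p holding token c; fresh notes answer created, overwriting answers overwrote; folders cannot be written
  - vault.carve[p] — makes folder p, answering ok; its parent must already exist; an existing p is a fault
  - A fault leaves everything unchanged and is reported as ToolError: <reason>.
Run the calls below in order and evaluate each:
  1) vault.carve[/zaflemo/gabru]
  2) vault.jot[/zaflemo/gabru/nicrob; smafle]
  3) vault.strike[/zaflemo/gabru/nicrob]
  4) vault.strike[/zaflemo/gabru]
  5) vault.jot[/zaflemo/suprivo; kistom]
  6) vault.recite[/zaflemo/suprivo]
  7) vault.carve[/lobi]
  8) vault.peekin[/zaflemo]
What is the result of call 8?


% carve(p: /zaflemo/gabru) -> ok
% jot(p: /zaflemo/gabru/nicrob, c: smafle) -> created
% strike(p: /zaflemo/gabru/nicrob) -> ok
% strike(p: /zaflemo/gabru) -> ok
% jot(p: /zaflemo/suprivo, c: kistom) -> created
% recite(p: /zaflemo/suprivo) -> kistom
% carve(p: /lobi) -> ok
% peekin(p: /zaflemo) -> [suprivo]

Answer: [suprivo]


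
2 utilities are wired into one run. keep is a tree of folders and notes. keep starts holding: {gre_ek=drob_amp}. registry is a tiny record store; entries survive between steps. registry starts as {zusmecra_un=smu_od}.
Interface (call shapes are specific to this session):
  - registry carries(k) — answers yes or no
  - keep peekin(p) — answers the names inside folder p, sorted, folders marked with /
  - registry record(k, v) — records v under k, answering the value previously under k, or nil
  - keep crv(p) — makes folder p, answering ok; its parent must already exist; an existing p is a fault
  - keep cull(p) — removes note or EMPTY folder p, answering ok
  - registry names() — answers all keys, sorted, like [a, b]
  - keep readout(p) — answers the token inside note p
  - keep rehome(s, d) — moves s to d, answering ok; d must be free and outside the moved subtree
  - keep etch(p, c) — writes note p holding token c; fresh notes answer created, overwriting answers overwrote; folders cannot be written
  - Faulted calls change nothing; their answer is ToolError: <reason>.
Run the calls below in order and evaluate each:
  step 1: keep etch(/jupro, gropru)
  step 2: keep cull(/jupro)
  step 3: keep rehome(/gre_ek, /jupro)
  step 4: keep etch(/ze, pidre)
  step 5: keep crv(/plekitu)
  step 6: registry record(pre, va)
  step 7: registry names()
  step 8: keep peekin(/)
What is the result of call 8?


Answer: [jupro, plekitu/, ze]

Derivation:
Do: keep etch[p: /jupro; c: gropru]
See: created
Do: keep cull[p: /jupro]
See: ok
Do: keep rehome[s: /gre_ek; d: /jupro]
See: ok
Do: keep etch[p: /ze; c: pidre]
See: created
Do: keep crv[p: /plekitu]
See: ok
Do: registry record[k: pre; v: va]
See: nil
Do: registry names[]
See: [pre, zusmecra_un]
Do: keep peekin[p: /]
See: [jupro, plekitu/, ze]


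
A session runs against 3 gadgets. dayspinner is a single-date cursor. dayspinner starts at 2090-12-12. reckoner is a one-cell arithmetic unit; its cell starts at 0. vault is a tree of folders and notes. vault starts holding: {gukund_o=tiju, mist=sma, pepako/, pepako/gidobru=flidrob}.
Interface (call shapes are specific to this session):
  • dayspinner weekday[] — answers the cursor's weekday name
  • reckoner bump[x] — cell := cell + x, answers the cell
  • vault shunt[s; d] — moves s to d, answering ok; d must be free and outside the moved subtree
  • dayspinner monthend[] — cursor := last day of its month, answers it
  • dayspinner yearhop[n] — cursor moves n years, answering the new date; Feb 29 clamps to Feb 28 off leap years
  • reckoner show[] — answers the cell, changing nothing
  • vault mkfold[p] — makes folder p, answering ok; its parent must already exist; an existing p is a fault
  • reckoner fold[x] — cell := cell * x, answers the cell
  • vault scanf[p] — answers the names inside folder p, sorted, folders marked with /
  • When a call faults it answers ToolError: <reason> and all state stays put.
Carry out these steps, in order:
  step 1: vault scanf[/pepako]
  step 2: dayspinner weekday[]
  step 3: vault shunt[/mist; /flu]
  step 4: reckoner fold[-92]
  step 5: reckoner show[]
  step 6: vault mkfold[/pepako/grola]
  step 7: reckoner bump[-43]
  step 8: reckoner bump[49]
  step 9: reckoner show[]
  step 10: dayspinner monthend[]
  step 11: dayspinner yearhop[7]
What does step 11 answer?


>>> vault scanf p: /pepako
  [gidobru]
>>> dayspinner weekday
  Tuesday
>>> vault shunt s: /mist d: /flu
  ok
>>> reckoner fold x: -92
  0
>>> reckoner show
  0
>>> vault mkfold p: /pepako/grola
  ok
>>> reckoner bump x: -43
  -43
>>> reckoner bump x: 49
  6
>>> reckoner show
  6
>>> dayspinner monthend
  2090-12-31
>>> dayspinner yearhop n: 7
  2097-12-31

Answer: 2097-12-31


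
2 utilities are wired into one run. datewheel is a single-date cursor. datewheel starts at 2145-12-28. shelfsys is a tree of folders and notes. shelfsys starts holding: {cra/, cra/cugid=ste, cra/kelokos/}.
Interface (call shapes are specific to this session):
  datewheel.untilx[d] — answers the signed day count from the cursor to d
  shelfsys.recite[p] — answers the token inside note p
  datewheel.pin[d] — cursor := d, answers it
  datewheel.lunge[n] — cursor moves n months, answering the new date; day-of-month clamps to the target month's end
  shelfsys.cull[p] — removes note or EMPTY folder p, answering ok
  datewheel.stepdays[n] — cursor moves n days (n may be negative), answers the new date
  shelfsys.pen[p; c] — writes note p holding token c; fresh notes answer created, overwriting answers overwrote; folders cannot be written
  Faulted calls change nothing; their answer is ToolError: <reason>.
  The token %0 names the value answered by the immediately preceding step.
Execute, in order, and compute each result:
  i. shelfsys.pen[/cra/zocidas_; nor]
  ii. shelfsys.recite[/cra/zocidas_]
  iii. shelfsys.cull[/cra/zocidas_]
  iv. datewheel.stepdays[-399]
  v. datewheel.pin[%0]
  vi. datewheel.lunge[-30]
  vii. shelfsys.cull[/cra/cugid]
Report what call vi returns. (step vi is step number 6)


Do: shelfsys.pen[/cra/zocidas_; nor]
See: created
Do: shelfsys.recite[/cra/zocidas_]
See: nor
Do: shelfsys.cull[/cra/zocidas_]
See: ok
Do: datewheel.stepdays[-399]
See: 2144-11-24
Do: datewheel.pin[%0]
See: 2144-11-24
Do: datewheel.lunge[-30]
See: 2142-05-24
Do: shelfsys.cull[/cra/cugid]
See: ok

Answer: 2142-05-24


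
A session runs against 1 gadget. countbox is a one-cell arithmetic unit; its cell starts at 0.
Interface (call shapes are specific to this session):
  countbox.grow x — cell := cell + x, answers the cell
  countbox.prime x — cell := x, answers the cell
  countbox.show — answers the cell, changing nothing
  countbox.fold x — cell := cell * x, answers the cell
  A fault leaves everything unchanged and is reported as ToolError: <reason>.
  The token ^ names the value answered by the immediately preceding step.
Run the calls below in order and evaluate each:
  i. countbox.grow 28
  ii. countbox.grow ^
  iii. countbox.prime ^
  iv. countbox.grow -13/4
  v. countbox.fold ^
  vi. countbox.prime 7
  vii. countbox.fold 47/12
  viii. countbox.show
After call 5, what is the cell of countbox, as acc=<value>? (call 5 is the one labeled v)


Step: countbox.grow[x='28']
Result: 28
Step: countbox.grow[x='^']
Result: 56
Step: countbox.prime[x='^']
Result: 56
Step: countbox.grow[x='-13/4']
Result: 211/4
Step: countbox.fold[x='^']
Result: 44521/16
Step: countbox.prime[x='7']
Result: 7
Step: countbox.fold[x='47/12']
Result: 329/12
Step: countbox.show[]
Result: 329/12

Answer: acc=44521/16


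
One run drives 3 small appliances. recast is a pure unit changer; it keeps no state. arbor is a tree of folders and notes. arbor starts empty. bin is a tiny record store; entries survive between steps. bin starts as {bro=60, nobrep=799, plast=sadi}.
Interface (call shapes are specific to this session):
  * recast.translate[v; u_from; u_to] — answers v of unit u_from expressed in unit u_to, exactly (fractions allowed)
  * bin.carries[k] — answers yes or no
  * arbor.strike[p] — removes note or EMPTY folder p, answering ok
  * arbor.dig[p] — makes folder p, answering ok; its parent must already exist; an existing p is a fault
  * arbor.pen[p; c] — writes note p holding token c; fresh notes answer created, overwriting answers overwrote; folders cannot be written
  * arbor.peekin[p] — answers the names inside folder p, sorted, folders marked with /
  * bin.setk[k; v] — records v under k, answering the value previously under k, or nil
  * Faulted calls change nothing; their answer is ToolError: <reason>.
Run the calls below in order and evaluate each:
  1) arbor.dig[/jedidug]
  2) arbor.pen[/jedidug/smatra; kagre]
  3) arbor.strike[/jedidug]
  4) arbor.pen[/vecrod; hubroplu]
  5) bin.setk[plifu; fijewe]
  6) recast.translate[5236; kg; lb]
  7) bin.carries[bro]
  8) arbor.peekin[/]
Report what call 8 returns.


Calling arbor.dig passing p='/jedidug': ok.
I invoke arbor.pen passing p='/jedidug/smatra', c='kagre', → created.
I call arbor.strike passing p='/jedidug', yielding ToolError: not empty.
Calling arbor.pen passing p='/vecrod', c='hubroplu', — result: created.
I use bin.setk passing k='plifu', v='fijewe', — result: nil.
I try recast.translate passing v='5236', u_from='kg', u_to='lb', and get 6800000000/589081.
Calling bin.carries passing k='bro', and get yes.
I run arbor.peekin passing p='/', which returns [jedidug/, vecrod].

Answer: [jedidug/, vecrod]


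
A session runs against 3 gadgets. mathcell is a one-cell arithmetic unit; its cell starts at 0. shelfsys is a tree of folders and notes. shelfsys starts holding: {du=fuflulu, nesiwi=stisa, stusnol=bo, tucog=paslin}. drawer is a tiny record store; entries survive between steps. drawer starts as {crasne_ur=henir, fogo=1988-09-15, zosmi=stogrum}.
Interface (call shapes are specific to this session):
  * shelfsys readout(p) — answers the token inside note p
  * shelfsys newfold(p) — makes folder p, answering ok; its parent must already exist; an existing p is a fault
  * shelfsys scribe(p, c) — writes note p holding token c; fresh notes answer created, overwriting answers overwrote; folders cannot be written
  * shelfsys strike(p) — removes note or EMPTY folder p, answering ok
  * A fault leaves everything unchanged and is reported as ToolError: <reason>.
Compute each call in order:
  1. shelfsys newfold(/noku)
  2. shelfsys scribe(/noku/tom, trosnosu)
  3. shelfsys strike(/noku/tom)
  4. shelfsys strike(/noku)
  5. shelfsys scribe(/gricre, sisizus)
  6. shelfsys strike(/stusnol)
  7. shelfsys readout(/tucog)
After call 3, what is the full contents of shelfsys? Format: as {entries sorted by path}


Answer: {du=fuflulu, nesiwi=stisa, noku/, stusnol=bo, tucog=paslin}

Derivation:
% shelfsys newfold p=/noku
  ok
% shelfsys scribe p=/noku/tom c=trosnosu
  created
% shelfsys strike p=/noku/tom
  ok
% shelfsys strike p=/noku
  ok
% shelfsys scribe p=/gricre c=sisizus
  created
% shelfsys strike p=/stusnol
  ok
% shelfsys readout p=/tucog
  paslin


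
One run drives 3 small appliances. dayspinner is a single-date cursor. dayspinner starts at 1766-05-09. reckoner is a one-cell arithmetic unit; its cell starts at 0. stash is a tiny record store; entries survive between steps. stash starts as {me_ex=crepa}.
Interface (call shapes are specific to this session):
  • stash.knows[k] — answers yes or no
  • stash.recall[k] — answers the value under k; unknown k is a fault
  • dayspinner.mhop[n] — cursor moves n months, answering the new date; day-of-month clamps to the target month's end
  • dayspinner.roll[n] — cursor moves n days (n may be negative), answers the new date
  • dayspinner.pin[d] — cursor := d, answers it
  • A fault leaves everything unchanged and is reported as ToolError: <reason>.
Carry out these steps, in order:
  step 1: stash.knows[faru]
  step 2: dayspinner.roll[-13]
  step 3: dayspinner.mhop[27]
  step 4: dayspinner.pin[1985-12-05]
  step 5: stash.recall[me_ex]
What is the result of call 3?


Answer: 1768-07-26

Derivation:
Act: stash.knows[k→faru]
Obs: no
Act: dayspinner.roll[n→-13]
Obs: 1766-04-26
Act: dayspinner.mhop[n→27]
Obs: 1768-07-26
Act: dayspinner.pin[d→1985-12-05]
Obs: 1985-12-05
Act: stash.recall[k→me_ex]
Obs: crepa


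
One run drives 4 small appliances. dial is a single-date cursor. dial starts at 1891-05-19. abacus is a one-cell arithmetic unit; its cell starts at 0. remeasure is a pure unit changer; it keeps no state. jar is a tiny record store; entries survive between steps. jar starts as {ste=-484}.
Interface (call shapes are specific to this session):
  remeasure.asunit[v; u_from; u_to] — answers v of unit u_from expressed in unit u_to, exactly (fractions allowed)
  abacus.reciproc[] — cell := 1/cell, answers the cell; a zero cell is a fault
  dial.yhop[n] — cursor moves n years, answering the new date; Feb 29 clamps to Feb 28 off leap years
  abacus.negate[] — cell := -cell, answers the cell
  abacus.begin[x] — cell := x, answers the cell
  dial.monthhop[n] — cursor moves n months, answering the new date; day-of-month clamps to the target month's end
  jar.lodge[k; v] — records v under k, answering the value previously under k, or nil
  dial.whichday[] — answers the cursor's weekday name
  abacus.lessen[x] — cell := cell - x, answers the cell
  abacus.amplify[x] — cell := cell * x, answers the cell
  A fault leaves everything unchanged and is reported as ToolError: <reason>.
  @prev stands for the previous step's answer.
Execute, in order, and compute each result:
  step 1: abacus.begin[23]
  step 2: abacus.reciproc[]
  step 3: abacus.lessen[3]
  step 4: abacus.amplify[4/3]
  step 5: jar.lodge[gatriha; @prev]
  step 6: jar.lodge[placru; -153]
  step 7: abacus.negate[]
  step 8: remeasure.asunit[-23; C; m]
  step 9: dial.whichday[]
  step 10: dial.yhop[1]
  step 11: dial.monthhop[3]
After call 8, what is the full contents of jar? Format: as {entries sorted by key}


Answer: {gatriha=-272/69, placru=-153, ste=-484}

Derivation:
% abacus.begin x→23
  23
% abacus.reciproc
  1/23
% abacus.lessen x→3
  -68/23
% abacus.amplify x→4/3
  -272/69
% jar.lodge k→gatriha v→@prev
  nil
% jar.lodge k→placru v→-153
  nil
% abacus.negate
  272/69
% remeasure.asunit v→-23 u_from→C u_to→m
  ToolError: incompatible units
% dial.whichday
  Tuesday
% dial.yhop n→1
  1892-05-19
% dial.monthhop n→3
  1892-08-19


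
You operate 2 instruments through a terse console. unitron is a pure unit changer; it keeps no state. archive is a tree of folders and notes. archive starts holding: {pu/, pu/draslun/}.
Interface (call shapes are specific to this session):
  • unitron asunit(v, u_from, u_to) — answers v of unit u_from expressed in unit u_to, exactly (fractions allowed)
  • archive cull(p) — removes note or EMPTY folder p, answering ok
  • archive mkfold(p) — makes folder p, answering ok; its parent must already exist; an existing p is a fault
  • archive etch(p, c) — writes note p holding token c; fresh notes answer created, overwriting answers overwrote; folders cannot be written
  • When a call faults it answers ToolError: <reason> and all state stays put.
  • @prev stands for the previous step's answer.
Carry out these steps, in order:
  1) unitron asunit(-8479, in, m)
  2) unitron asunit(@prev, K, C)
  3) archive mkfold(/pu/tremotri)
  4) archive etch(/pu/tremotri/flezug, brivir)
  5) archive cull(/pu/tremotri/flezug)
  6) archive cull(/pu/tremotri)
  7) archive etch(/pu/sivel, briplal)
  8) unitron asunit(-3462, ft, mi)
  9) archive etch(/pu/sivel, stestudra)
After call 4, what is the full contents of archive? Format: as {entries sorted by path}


Answer: {pu/, pu/draslun/, pu/tremotri/, pu/tremotri/flezug=brivir}

Derivation:
==> unitron asunit(v: -8479, u_from: in, u_to: m)
<== -1076833/5000
==> unitron asunit(v: @prev, u_from: K, u_to: C)
<== -2442583/5000
==> archive mkfold(p: /pu/tremotri)
<== ok
==> archive etch(p: /pu/tremotri/flezug, c: brivir)
<== created
==> archive cull(p: /pu/tremotri/flezug)
<== ok
==> archive cull(p: /pu/tremotri)
<== ok
==> archive etch(p: /pu/sivel, c: briplal)
<== created
==> unitron asunit(v: -3462, u_from: ft, u_to: mi)
<== -577/880
==> archive etch(p: /pu/sivel, c: stestudra)
<== overwrote


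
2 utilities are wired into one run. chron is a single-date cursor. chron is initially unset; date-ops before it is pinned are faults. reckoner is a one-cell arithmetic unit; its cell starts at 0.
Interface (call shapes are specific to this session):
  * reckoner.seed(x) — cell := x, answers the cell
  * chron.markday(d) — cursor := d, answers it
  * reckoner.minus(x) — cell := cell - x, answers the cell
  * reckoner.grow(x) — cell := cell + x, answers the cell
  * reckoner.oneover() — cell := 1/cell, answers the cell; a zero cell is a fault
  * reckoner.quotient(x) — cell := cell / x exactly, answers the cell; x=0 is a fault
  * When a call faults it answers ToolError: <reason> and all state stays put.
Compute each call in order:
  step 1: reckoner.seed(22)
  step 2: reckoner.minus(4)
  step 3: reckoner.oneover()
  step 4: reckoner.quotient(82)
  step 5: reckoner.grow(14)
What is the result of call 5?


Answer: 20665/1476

Derivation:
// 1. reckoner.seed(x: 22) ~> 22
// 2. reckoner.minus(x: 4) ~> 18
// 3. reckoner.oneover() ~> 1/18
// 4. reckoner.quotient(x: 82) ~> 1/1476
// 5. reckoner.grow(x: 14) ~> 20665/1476


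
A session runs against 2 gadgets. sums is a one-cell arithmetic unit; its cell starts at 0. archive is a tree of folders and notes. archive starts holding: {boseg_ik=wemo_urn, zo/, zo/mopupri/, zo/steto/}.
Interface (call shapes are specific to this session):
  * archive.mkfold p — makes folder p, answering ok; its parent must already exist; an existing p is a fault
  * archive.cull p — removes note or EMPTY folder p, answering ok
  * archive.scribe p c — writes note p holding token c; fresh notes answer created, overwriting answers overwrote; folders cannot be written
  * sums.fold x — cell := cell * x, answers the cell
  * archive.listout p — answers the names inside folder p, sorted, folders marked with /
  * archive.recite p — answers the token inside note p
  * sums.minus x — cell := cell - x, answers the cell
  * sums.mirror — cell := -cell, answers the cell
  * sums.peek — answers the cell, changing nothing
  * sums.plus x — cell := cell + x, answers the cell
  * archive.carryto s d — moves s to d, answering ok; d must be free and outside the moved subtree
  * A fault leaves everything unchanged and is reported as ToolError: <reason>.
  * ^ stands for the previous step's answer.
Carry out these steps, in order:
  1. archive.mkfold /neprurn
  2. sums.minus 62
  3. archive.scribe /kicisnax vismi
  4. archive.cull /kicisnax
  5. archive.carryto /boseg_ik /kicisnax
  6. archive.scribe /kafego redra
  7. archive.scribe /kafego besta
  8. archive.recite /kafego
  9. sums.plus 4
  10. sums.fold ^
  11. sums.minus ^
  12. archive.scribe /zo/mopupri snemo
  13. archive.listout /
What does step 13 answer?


→ archive.mkfold(p=/neprurn)
← ok
→ sums.minus(x=62)
← -62
→ archive.scribe(p=/kicisnax, c=vismi)
← created
→ archive.cull(p=/kicisnax)
← ok
→ archive.carryto(s=/boseg_ik, d=/kicisnax)
← ok
→ archive.scribe(p=/kafego, c=redra)
← created
→ archive.scribe(p=/kafego, c=besta)
← overwrote
→ archive.recite(p=/kafego)
← besta
→ sums.plus(x=4)
← -58
→ sums.fold(x=^)
← 3364
→ sums.minus(x=^)
← 0
→ archive.scribe(p=/zo/mopupri, c=snemo)
← ToolError: is a directory
→ archive.listout(p=/)
← [kafego, kicisnax, neprurn/, zo/]

Answer: [kafego, kicisnax, neprurn/, zo/]


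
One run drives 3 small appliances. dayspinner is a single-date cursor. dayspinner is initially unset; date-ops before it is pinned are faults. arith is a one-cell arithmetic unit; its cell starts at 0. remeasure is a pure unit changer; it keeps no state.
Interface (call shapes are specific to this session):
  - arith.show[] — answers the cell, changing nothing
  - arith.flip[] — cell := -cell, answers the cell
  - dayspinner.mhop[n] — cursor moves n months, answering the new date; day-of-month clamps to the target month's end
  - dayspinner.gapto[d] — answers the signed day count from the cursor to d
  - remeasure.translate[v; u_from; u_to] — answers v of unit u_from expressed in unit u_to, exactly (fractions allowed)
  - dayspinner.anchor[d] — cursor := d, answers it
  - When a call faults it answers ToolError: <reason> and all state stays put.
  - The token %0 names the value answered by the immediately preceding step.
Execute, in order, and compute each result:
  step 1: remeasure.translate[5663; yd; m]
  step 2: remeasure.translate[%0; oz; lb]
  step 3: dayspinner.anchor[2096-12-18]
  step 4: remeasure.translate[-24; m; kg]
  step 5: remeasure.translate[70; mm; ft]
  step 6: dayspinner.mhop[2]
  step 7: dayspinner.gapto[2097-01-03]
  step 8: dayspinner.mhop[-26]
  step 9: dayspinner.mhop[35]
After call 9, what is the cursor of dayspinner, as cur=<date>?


Answer: cur=2097-11-18

Derivation:
I try remeasure.translate passing v: 5663, u_from: yd, u_to: m, and observe 6472809/1250.
Invoking remeasure.translate passing v: %0, u_from: oz, u_to: lb, giving 6472809/20000.
I use dayspinner.anchor passing d: 2096-12-18, which returns 2096-12-18.
Now I run remeasure.translate passing v: -24, u_from: m, u_to: kg, and observe ToolError: incompatible units.
Calling remeasure.translate passing v: 70, u_from: mm, u_to: ft, → 175/762.
I invoke dayspinner.mhop passing n: 2, yielding 2097-02-18.
Then dayspinner.gapto passing d: 2097-01-03, — result: -46.
Using dayspinner.mhop passing n: -26, giving 2094-12-18.
Using dayspinner.mhop passing n: 35, giving 2097-11-18.


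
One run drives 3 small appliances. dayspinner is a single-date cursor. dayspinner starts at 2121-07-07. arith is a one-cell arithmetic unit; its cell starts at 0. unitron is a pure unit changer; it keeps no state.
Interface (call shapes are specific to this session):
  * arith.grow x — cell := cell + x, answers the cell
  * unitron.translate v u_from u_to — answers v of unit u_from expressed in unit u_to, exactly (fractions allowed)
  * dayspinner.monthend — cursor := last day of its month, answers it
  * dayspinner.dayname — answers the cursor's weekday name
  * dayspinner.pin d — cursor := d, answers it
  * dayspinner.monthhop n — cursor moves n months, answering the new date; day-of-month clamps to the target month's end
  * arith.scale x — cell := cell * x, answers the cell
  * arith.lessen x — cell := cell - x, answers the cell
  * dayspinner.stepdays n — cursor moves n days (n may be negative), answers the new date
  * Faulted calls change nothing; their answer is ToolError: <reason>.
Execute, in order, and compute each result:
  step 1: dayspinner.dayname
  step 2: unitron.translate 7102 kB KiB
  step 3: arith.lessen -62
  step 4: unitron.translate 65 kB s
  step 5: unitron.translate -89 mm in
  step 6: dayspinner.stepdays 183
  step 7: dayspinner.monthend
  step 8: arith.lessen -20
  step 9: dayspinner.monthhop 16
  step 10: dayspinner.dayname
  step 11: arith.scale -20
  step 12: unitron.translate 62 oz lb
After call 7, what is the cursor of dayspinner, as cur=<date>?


-> dayspinner.dayname()
<- Monday
-> unitron.translate(v='7102', u_from='kB', u_to='KiB')
<- 443875/64
-> arith.lessen(x='-62')
<- 62
-> unitron.translate(v='65', u_from='kB', u_to='s')
<- ToolError: incompatible units
-> unitron.translate(v='-89', u_from='mm', u_to='in')
<- -445/127
-> dayspinner.stepdays(n='183')
<- 2122-01-06
-> dayspinner.monthend()
<- 2122-01-31
-> arith.lessen(x='-20')
<- 82
-> dayspinner.monthhop(n='16')
<- 2123-05-31
-> dayspinner.dayname()
<- Monday
-> arith.scale(x='-20')
<- -1640
-> unitron.translate(v='62', u_from='oz', u_to='lb')
<- 31/8

Answer: cur=2122-01-31


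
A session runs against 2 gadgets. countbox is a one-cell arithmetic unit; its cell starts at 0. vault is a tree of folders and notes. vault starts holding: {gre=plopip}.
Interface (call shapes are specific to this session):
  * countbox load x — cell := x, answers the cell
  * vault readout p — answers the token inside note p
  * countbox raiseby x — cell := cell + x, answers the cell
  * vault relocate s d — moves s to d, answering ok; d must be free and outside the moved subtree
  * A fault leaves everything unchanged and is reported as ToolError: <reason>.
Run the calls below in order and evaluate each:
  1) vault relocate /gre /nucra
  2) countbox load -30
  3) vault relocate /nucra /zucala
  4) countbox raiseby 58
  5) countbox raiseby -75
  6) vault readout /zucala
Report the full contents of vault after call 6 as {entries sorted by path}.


! 1. vault relocate(/gre, /nucra) => ok
! 2. countbox load(-30) => -30
! 3. vault relocate(/nucra, /zucala) => ok
! 4. countbox raiseby(58) => 28
! 5. countbox raiseby(-75) => -47
! 6. vault readout(/zucala) => plopip

Answer: {zucala=plopip}


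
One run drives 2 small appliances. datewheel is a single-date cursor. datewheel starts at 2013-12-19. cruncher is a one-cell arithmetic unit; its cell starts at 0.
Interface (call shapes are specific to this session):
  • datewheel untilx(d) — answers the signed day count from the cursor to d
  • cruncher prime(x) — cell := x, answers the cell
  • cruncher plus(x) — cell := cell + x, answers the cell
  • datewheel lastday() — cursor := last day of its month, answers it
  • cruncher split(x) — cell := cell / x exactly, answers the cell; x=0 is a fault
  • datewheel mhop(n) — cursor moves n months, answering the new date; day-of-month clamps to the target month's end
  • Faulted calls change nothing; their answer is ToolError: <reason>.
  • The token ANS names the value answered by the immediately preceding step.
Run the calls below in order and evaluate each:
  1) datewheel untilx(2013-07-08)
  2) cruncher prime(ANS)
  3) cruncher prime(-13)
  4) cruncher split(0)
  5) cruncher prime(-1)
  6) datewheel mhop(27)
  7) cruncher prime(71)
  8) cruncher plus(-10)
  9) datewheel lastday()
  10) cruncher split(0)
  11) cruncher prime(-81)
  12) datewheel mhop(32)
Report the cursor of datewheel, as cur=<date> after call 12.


Answer: cur=2018-11-30

Derivation:
;; 1. datewheel untilx(2013-07-08) == -164
;; 2. cruncher prime(ANS) == -164
;; 3. cruncher prime(-13) == -13
;; 4. cruncher split(0) == ToolError: division by zero
;; 5. cruncher prime(-1) == -1
;; 6. datewheel mhop(27) == 2016-03-19
;; 7. cruncher prime(71) == 71
;; 8. cruncher plus(-10) == 61
;; 9. datewheel lastday() == 2016-03-31
;; 10. cruncher split(0) == ToolError: division by zero
;; 11. cruncher prime(-81) == -81
;; 12. datewheel mhop(32) == 2018-11-30


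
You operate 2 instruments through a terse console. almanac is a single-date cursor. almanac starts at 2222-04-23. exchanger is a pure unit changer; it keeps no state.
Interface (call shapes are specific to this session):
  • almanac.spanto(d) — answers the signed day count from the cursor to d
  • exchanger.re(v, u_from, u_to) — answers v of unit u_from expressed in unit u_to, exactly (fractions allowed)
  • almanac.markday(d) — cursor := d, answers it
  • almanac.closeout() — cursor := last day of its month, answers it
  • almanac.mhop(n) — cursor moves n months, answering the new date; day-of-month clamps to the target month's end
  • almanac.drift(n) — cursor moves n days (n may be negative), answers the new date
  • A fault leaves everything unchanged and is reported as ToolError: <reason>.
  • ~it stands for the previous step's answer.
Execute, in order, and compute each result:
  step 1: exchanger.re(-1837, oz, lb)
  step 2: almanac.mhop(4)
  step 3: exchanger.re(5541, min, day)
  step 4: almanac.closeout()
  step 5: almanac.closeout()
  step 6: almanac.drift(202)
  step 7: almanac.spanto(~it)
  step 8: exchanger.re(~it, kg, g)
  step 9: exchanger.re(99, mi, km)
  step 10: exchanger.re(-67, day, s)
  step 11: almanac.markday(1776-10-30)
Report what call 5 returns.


Answer: 2222-08-31

Derivation:
I invoke exchanger.re using v=-1837, u_from=oz, u_to=lb, and observe -1837/16.
Then almanac.mhop using n=4, → 2222-08-23.
I run exchanger.re using v=5541, u_from=min, u_to=day, which returns 1847/480.
Calling almanac.closeout, giving 2222-08-31.
I try almanac.closeout, and get 2222-08-31.
Calling almanac.drift using n=202, and get 2223-03-21.
Using almanac.spanto using d=~it, yielding 0.
Next I call exchanger.re using v=~it, u_from=kg, u_to=g, and see 0.
I run exchanger.re using v=99, u_from=mi, u_to=km, which returns 2489454/15625.
I try exchanger.re using v=-67, u_from=day, u_to=s, — result: -5788800.
Then almanac.markday using d=1776-10-30, and get 1776-10-30.


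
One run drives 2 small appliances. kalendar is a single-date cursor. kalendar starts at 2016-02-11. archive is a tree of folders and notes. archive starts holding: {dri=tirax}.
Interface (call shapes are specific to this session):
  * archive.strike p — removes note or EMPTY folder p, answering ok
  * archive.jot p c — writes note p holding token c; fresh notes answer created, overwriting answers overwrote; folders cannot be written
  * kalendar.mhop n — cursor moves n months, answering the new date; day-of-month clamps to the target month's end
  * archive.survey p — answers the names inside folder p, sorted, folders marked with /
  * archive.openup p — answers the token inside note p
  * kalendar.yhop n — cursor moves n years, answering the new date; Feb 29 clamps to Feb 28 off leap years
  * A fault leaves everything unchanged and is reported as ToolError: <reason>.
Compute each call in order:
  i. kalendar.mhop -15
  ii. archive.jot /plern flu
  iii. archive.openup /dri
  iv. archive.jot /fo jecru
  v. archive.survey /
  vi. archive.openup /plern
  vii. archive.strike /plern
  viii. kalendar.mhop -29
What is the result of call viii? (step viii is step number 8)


! kalendar.mhop(n→-15) => 2014-11-11
! archive.jot(p→/plern, c→flu) => created
! archive.openup(p→/dri) => tirax
! archive.jot(p→/fo, c→jecru) => created
! archive.survey(p→/) => [dri, fo, plern]
! archive.openup(p→/plern) => flu
! archive.strike(p→/plern) => ok
! kalendar.mhop(n→-29) => 2012-06-11

Answer: 2012-06-11


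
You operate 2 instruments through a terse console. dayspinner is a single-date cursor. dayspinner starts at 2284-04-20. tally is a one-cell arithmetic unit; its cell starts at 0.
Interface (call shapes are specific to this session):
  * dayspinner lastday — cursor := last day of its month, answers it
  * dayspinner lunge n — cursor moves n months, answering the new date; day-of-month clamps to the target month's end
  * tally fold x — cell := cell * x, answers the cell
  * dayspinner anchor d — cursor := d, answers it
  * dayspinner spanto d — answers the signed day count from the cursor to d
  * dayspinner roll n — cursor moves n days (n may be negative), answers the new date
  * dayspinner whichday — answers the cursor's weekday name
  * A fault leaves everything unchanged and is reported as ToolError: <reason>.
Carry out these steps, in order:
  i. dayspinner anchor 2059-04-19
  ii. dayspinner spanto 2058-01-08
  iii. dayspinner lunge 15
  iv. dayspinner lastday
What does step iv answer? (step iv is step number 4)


Answer: 2060-07-31

Derivation:
>>> dayspinner anchor 2059-04-19
[out] 2059-04-19
>>> dayspinner spanto 2058-01-08
[out] -466
>>> dayspinner lunge 15
[out] 2060-07-19
>>> dayspinner lastday
[out] 2060-07-31


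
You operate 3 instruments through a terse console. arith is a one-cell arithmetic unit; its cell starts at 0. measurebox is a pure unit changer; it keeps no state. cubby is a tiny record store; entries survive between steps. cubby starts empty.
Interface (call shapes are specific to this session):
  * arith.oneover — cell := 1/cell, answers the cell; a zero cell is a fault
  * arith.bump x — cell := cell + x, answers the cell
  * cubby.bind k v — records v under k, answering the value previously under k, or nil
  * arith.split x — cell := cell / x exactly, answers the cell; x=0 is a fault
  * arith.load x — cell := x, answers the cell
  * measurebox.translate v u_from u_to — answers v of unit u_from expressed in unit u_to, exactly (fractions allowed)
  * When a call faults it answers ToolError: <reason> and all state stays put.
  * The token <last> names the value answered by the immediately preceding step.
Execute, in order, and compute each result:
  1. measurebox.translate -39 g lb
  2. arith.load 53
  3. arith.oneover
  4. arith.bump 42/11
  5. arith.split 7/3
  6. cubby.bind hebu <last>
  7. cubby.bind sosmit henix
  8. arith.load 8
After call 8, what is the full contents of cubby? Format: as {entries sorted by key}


>> translate(-39, g, lb)
<< -3900000/45359237
>> load(53)
<< 53
>> oneover()
<< 1/53
>> bump(42/11)
<< 2237/583
>> split(7/3)
<< 6711/4081
>> bind(hebu, <last>)
<< nil
>> bind(sosmit, henix)
<< nil
>> load(8)
<< 8

Answer: {hebu=6711/4081, sosmit=henix}


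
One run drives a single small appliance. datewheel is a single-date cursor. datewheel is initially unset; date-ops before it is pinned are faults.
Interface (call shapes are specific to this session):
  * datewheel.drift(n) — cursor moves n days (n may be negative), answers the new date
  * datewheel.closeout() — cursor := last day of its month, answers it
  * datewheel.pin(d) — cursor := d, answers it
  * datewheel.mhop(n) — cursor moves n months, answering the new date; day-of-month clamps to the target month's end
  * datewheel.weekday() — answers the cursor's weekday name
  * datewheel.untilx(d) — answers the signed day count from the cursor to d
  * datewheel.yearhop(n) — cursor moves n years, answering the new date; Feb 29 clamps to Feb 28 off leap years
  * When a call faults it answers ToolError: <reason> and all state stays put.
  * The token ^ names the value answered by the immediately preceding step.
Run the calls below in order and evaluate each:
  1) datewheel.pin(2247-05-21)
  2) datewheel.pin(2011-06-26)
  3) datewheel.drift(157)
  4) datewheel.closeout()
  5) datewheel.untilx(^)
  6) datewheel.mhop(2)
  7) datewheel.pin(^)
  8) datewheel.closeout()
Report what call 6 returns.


>>> datewheel.pin d=2247-05-21
= 2247-05-21
>>> datewheel.pin d=2011-06-26
= 2011-06-26
>>> datewheel.drift n=157
= 2011-11-30
>>> datewheel.closeout
= 2011-11-30
>>> datewheel.untilx d=^
= 0
>>> datewheel.mhop n=2
= 2012-01-30
>>> datewheel.pin d=^
= 2012-01-30
>>> datewheel.closeout
= 2012-01-31

Answer: 2012-01-30


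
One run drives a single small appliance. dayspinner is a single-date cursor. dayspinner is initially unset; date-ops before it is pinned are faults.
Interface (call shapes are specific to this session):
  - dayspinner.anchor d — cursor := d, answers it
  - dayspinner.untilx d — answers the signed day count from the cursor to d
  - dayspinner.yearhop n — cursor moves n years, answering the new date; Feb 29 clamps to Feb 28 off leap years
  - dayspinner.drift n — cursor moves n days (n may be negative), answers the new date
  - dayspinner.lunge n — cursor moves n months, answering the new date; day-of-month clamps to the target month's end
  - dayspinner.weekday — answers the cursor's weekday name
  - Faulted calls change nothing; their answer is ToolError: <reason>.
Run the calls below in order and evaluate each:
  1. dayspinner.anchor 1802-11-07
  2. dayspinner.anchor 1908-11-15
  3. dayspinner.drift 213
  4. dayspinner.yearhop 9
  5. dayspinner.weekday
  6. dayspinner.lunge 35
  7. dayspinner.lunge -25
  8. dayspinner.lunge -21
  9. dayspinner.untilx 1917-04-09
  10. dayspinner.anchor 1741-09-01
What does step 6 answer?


Answer: 1921-05-16

Derivation:
>>> anchor d→1802-11-07
:: 1802-11-07
>>> anchor d→1908-11-15
:: 1908-11-15
>>> drift n→213
:: 1909-06-16
>>> yearhop n→9
:: 1918-06-16
>>> weekday
:: Sunday
>>> lunge n→35
:: 1921-05-16
>>> lunge n→-25
:: 1919-04-16
>>> lunge n→-21
:: 1917-07-16
>>> untilx d→1917-04-09
:: -98
>>> anchor d→1741-09-01
:: 1741-09-01


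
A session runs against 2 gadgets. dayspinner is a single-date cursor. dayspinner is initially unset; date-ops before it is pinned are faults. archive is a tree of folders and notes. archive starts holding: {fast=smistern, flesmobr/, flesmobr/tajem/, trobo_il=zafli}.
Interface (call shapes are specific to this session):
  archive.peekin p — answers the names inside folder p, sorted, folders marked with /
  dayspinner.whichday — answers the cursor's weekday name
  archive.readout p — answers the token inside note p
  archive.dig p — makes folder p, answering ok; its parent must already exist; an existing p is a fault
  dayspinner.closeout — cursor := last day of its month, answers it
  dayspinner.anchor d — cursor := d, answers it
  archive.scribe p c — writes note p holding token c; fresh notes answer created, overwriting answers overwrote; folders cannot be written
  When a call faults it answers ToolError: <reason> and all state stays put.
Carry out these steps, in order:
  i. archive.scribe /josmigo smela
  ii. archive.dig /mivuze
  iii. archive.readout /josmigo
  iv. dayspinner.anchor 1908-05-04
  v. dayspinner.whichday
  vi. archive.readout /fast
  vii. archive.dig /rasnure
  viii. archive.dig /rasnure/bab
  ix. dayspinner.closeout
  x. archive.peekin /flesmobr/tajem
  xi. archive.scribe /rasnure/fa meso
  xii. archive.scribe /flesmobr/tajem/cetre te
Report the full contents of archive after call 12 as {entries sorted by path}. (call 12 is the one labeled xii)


Answer: {fast=smistern, flesmobr/, flesmobr/tajem/, flesmobr/tajem/cetre=te, josmigo=smela, mivuze/, rasnure/, rasnure/bab/, rasnure/fa=meso, trobo_il=zafli}

Derivation:
$ archive.scribe p→/josmigo c→smela
  created
$ archive.dig p→/mivuze
  ok
$ archive.readout p→/josmigo
  smela
$ dayspinner.anchor d→1908-05-04
  1908-05-04
$ dayspinner.whichday
  Monday
$ archive.readout p→/fast
  smistern
$ archive.dig p→/rasnure
  ok
$ archive.dig p→/rasnure/bab
  ok
$ dayspinner.closeout
  1908-05-31
$ archive.peekin p→/flesmobr/tajem
  []
$ archive.scribe p→/rasnure/fa c→meso
  created
$ archive.scribe p→/flesmobr/tajem/cetre c→te
  created


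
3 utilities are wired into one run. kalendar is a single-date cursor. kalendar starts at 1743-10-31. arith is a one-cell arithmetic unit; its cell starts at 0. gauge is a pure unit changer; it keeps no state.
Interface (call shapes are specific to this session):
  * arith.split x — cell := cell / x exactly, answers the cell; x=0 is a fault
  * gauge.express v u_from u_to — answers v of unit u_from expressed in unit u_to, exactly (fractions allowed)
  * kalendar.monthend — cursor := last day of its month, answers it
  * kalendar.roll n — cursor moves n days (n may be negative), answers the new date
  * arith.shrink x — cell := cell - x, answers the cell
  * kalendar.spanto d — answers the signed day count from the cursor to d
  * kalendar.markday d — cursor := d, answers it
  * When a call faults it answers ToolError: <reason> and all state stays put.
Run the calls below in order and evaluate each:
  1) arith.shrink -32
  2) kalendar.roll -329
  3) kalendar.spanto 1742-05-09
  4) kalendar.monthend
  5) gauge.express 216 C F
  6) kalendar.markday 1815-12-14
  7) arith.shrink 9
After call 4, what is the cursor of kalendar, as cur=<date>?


==> arith.shrink(x: -32)
<== 32
==> kalendar.roll(n: -329)
<== 1742-12-06
==> kalendar.spanto(d: 1742-05-09)
<== -211
==> kalendar.monthend()
<== 1742-12-31
==> gauge.express(v: 216, u_from: C, u_to: F)
<== 2104/5
==> kalendar.markday(d: 1815-12-14)
<== 1815-12-14
==> arith.shrink(x: 9)
<== 23

Answer: cur=1742-12-31
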